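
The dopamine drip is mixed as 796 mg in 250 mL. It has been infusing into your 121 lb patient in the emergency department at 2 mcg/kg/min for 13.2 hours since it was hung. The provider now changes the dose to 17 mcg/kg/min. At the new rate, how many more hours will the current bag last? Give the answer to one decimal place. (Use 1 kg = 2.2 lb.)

Initial rate:
Weight = 121 lb ÷ 2.2 lb/kg = 55 kg
Dose = 2 mcg/kg/min × 55 kg = 110 mcg/min
110 mcg/min × 60 min/hr = 6600 mcg/hr
Concentration = 796 mg ÷ 250 mL = 3.184 mg/mL = 3184 mcg/mL
Rate = 6600 mcg/hr ÷ 3184 mcg/mL = 2.072864 mL/hr
Volume infused so far = 2.072864 mL/hr × 13.2 hr = 27.36181 mL
Volume remaining = 250 − 27.36181 = 222.6382 mL
New rate:
Dose = 17 mcg/kg/min × 55 kg = 935 mcg/min
935 mcg/min × 60 min/hr = 56100 mcg/hr
Rate = 56100 mcg/hr ÷ 3184 mcg/mL = 17.61935 mL/hr
Time remaining = 222.6382 mL ÷ 17.61935 mL/hr = 12.63601 hr

12.6 hours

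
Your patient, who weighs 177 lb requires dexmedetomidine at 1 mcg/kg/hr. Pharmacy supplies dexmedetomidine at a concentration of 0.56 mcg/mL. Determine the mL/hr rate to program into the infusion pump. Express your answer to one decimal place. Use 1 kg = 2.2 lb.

143.7 mL/hr

Weight = 177 lb ÷ 2.2 lb/kg = 80.45455 kg
Dose = 1 mcg/kg/hr × 80.45455 kg = 80.45455 mcg/hr
Rate = 80.45455 mcg/hr ÷ 0.56 mcg/mL = 143.6688 mL/hr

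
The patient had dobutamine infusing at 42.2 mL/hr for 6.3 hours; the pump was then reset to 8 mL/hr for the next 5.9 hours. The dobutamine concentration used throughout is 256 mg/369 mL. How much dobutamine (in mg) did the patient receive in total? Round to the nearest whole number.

Concentration = 256 mg ÷ 369 mL = 0.6937669 mg/mL
Stage 1: 42.2 mL/hr × 6.3 hr = 265.86 mL → 265.86 mL × 0.6937669 mg/mL = 184.4449 mg
Stage 2: 8 mL/hr × 5.9 hr = 47.2 mL → 47.2 mL × 0.6937669 mg/mL = 32.7458 mg
Total = 184.4449 + 32.7458 = 217.1907 mg

217 mg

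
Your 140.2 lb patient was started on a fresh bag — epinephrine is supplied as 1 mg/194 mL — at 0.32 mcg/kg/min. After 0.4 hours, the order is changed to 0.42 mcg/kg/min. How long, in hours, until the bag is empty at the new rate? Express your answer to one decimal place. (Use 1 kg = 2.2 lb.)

0.3 hours

Initial rate:
Weight = 140.2 lb ÷ 2.2 lb/kg = 63.72727 kg
Dose = 0.32 mcg/kg/min × 63.72727 kg = 20.39273 mcg/min
20.39273 mcg/min × 60 min/hr = 1223.564 mcg/hr
Concentration = 1 mg ÷ 194 mL = 0.005154639 mg/mL = 5.154639 mcg/mL
Rate = 1223.564 mcg/hr ÷ 5.154639 mcg/mL = 237.3713 mL/hr
Volume infused so far = 237.3713 mL/hr × 0.4 hr = 94.94854 mL
Volume remaining = 194 − 94.94854 = 99.05146 mL
New rate:
Dose = 0.42 mcg/kg/min × 63.72727 kg = 26.76545 mcg/min
26.76545 mcg/min × 60 min/hr = 1605.927 mcg/hr
Rate = 1605.927 mcg/hr ÷ 5.154639 mcg/mL = 311.5499 mL/hr
Time remaining = 99.05146 mL ÷ 311.5499 mL/hr = 0.3179313 hr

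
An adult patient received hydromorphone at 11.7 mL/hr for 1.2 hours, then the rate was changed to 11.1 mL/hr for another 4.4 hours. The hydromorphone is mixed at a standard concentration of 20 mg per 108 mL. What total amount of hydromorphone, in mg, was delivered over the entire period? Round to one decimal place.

Concentration = 20 mg ÷ 108 mL = 0.1851852 mg/mL
Stage 1: 11.7 mL/hr × 1.2 hr = 14.04 mL → 14.04 mL × 0.1851852 mg/mL = 2.6 mg
Stage 2: 11.1 mL/hr × 4.4 hr = 48.84 mL → 48.84 mL × 0.1851852 mg/mL = 9.044444 mg
Total = 2.6 + 9.044444 = 11.64444 mg

11.6 mg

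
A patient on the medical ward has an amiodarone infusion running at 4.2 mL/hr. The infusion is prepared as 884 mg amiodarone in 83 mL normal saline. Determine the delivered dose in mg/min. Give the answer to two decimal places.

Concentration = 884 mg ÷ 83 mL = 10.6506 mg/mL
Drug rate = 4.2 mL/hr × 10.6506 mg/mL = 44.73253 mg/hr
44.73253 mg/hr ÷ 60 min/hr = 0.7455422 mg/min

0.75 mg/min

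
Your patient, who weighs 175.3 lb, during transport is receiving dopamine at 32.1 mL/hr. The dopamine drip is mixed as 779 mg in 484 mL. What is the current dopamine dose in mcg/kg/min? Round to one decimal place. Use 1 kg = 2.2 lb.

10.8 mcg/kg/min

Weight = 175.3 lb ÷ 2.2 lb/kg = 79.68182 kg
Concentration = 779 mg ÷ 484 mL = 1.609504 mg/mL = 1609.504 mcg/mL
Drug rate = 32.1 mL/hr × 1609.504 mcg/mL = 51665.08 mcg/hr
51665.08 mcg/hr ÷ 60 min/hr = 861.0847 mcg/min
861.0847 mcg/min ÷ 79.68182 kg = 10.80654 mcg/kg/min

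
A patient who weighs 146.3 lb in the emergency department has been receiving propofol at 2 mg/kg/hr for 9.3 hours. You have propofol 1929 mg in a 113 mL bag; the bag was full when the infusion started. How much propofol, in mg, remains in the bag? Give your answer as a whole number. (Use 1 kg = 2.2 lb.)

692 mg

Weight = 146.3 lb ÷ 2.2 lb/kg = 66.5 kg
Dose = 2 mg/kg/hr × 66.5 kg = 133 mg/hr
Concentration = 1929 mg ÷ 113 mL = 17.0708 mg/mL
Rate = 133 mg/hr ÷ 17.0708 mg/mL = 7.791083 mL/hr
Volume infused = 7.791083 mL/hr × 9.3 hr = 72.45708 mL
Volume remaining = 113 − 72.45708 = 40.54292 mL
Drug remaining = 40.54292 mL × 17.0708 mg/mL = 692.1 mg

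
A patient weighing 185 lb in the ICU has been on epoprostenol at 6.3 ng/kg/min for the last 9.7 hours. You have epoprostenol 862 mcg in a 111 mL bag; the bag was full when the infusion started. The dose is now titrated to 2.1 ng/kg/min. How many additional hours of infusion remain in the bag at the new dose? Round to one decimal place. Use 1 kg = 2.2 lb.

Initial rate:
Weight = 185 lb ÷ 2.2 lb/kg = 84.09091 kg
Dose = 6.3 ng/kg/min × 84.09091 kg = 529.7727 ng/min
529.7727 ng/min × 60 min/hr = 31786.36 ng/hr
Concentration = 862 mcg ÷ 111 mL = 7.765766 mcg/mL = 7765.766 ng/mL
Rate = 31786.36 ng/hr ÷ 7765.766 ng/mL = 4.09314 mL/hr
Volume infused so far = 4.09314 mL/hr × 9.7 hr = 39.70345 mL
Volume remaining = 111 − 39.70345 = 71.29655 mL
New rate:
Dose = 2.1 ng/kg/min × 84.09091 kg = 176.5909 ng/min
176.5909 ng/min × 60 min/hr = 10595.45 ng/hr
Rate = 10595.45 ng/hr ÷ 7765.766 ng/mL = 1.36438 mL/hr
Time remaining = 71.29655 mL ÷ 1.36438 mL/hr = 52.25564 hr

52.3 hours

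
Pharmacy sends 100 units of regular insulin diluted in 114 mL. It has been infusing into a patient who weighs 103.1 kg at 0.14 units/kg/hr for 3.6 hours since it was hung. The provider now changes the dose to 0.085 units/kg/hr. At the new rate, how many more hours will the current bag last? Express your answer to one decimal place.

Initial rate:
Dose = 0.14 units/kg/hr × 103.1 kg = 14.434 units/hr
Concentration = 100 units ÷ 114 mL = 0.877193 units/mL
Rate = 14.434 units/hr ÷ 0.877193 units/mL = 16.45476 mL/hr
Volume infused so far = 16.45476 mL/hr × 3.6 hr = 59.23714 mL
Volume remaining = 114 − 59.23714 = 54.76286 mL
New rate:
Dose = 0.085 units/kg/hr × 103.1 kg = 8.7635 units/hr
Rate = 8.7635 units/hr ÷ 0.877193 units/mL = 9.99039 mL/hr
Time remaining = 54.76286 mL ÷ 9.99039 mL/hr = 5.481554 hr

5.5 hours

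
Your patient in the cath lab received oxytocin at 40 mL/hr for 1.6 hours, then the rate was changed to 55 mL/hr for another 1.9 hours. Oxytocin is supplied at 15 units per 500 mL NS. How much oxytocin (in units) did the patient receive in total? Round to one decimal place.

5.1 units

Concentration = 15 units ÷ 500 mL = 0.03 units/mL
Stage 1: 40 mL/hr × 1.6 hr = 64 mL → 64 mL × 0.03 units/mL = 1.92 units
Stage 2: 55 mL/hr × 1.9 hr = 104.5 mL → 104.5 mL × 0.03 units/mL = 3.135 units
Total = 1.92 + 3.135 = 5.055 units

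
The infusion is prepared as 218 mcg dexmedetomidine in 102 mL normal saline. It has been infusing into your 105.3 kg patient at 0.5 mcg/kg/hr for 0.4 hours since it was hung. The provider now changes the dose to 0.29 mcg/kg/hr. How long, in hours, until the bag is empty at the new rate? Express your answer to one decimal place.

6.4 hours

Initial rate:
Dose = 0.5 mcg/kg/hr × 105.3 kg = 52.65 mcg/hr
Concentration = 218 mcg ÷ 102 mL = 2.137255 mcg/mL
Rate = 52.65 mcg/hr ÷ 2.137255 mcg/mL = 24.6344 mL/hr
Volume infused so far = 24.6344 mL/hr × 0.4 hr = 9.853761 mL
Volume remaining = 102 − 9.853761 = 92.14624 mL
New rate:
Dose = 0.29 mcg/kg/hr × 105.3 kg = 30.537 mcg/hr
Rate = 30.537 mcg/hr ÷ 2.137255 mcg/mL = 14.28795 mL/hr
Time remaining = 92.14624 mL ÷ 14.28795 mL/hr = 6.449226 hr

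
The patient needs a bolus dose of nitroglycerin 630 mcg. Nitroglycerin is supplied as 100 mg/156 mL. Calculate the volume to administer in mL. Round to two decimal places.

0.98 mL

Concentration = 100 mg ÷ 156 mL = 0.6410256 mg/mL = 641.0256 mcg/mL
Volume = 630 mcg ÷ 641.0256 mcg/mL = 0.9828 mL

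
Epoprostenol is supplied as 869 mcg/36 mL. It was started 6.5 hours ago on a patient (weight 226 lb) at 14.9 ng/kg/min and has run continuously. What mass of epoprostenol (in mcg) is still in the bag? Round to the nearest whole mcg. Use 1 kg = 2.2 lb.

Weight = 226 lb ÷ 2.2 lb/kg = 102.7273 kg
Dose = 14.9 ng/kg/min × 102.7273 kg = 1530.636 ng/min
1530.636 ng/min × 60 min/hr = 91838.18 ng/hr
Concentration = 869 mcg ÷ 36 mL = 24.13889 mcg/mL = 24138.89 ng/mL
Rate = 91838.18 ng/hr ÷ 24138.89 ng/mL = 3.804574 mL/hr
Volume infused = 3.804574 mL/hr × 6.5 hr = 24.72973 mL
Volume remaining = 36 − 24.72973 = 11.27027 mL
Drug remaining = 11.27027 mL × 24138.89 ng/mL = 272051.8 ng = 272.0518 mcg

272 mcg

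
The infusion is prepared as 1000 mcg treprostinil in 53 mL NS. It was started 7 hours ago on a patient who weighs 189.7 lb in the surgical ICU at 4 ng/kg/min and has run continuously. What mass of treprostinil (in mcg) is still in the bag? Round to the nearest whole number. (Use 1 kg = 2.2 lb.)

855 mcg

Weight = 189.7 lb ÷ 2.2 lb/kg = 86.22727 kg
Dose = 4 ng/kg/min × 86.22727 kg = 344.9091 ng/min
344.9091 ng/min × 60 min/hr = 20694.55 ng/hr
Concentration = 1000 mcg ÷ 53 mL = 18.86792 mcg/mL = 18867.92 ng/mL
Rate = 20694.55 ng/hr ÷ 18867.92 ng/mL = 1.096811 mL/hr
Volume infused = 1.096811 mL/hr × 7 hr = 7.677676 mL
Volume remaining = 53 − 7.677676 = 45.32232 mL
Drug remaining = 45.32232 mL × 18867.92 ng/mL = 855138.2 ng = 855.1382 mcg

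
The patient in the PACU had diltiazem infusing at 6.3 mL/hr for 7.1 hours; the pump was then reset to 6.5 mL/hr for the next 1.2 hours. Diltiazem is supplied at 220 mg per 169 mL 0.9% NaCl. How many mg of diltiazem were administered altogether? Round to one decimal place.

Concentration = 220 mg ÷ 169 mL = 1.301775 mg/mL
Stage 1: 6.3 mL/hr × 7.1 hr = 44.73 mL → 44.73 mL × 1.301775 mg/mL = 58.2284 mg
Stage 2: 6.5 mL/hr × 1.2 hr = 7.8 mL → 7.8 mL × 1.301775 mg/mL = 10.15385 mg
Total = 58.2284 + 10.15385 = 68.38225 mg

68.4 mg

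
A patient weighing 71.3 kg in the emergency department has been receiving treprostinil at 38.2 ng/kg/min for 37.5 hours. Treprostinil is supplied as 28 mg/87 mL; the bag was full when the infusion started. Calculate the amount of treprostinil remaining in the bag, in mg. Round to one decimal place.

21.9 mg

Dose = 38.2 ng/kg/min × 71.3 kg = 2723.66 ng/min
2723.66 ng/min × 60 min/hr = 163419.6 ng/hr
Concentration = 28 mg ÷ 87 mL = 0.3218391 mg/mL = 321839.1 ng/mL
Rate = 163419.6 ng/hr ÷ 321839.1 ng/mL = 0.507768 mL/hr
Volume infused = 0.507768 mL/hr × 37.5 hr = 19.0413 mL
Volume remaining = 87 − 19.0413 = 67.9587 mL
Drug remaining = 67.9587 mL × 321839.1 ng/mL = 21871765 ng = 21.87176 mg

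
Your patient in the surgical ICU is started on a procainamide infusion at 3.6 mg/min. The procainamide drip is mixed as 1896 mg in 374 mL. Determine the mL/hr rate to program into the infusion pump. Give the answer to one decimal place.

3.6 mg/min × 60 min/hr = 216 mg/hr
Concentration = 1896 mg ÷ 374 mL = 5.069519 mg/mL
Rate = 216 mg/hr ÷ 5.069519 mg/mL = 42.60759 mL/hr

42.6 mL/hr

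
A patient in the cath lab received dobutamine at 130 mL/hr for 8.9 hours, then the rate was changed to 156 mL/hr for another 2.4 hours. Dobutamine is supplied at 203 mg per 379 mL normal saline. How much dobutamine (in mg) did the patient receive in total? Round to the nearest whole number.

820 mg

Concentration = 203 mg ÷ 379 mL = 0.5356201 mg/mL
Stage 1: 130 mL/hr × 8.9 hr = 1157 mL → 1157 mL × 0.5356201 mg/mL = 619.7124 mg
Stage 2: 156 mL/hr × 2.4 hr = 374.4 mL → 374.4 mL × 0.5356201 mg/mL = 200.5361 mg
Total = 619.7124 + 200.5361 = 820.2485 mg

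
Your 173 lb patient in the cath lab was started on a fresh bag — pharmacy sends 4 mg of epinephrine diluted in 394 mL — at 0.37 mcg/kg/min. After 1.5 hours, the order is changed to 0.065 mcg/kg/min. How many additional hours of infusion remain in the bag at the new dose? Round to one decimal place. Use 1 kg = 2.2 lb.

4.5 hours

Initial rate:
Weight = 173 lb ÷ 2.2 lb/kg = 78.63636 kg
Dose = 0.37 mcg/kg/min × 78.63636 kg = 29.09545 mcg/min
29.09545 mcg/min × 60 min/hr = 1745.727 mcg/hr
Concentration = 4 mg ÷ 394 mL = 0.01015228 mg/mL = 10.15228 mcg/mL
Rate = 1745.727 mcg/hr ÷ 10.15228 mcg/mL = 171.9541 mL/hr
Volume infused so far = 171.9541 mL/hr × 1.5 hr = 257.9312 mL
Volume remaining = 394 − 257.9312 = 136.0688 mL
New rate:
Dose = 0.065 mcg/kg/min × 78.63636 kg = 5.111364 mcg/min
5.111364 mcg/min × 60 min/hr = 306.6818 mcg/hr
Rate = 306.6818 mcg/hr ÷ 10.15228 mcg/mL = 30.20816 mL/hr
Time remaining = 136.0688 mL ÷ 30.20816 mL/hr = 4.504372 hr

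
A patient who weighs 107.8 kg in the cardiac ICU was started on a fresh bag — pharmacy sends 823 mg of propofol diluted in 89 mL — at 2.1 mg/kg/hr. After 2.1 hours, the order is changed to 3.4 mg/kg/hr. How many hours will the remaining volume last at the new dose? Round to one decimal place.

Initial rate:
Dose = 2.1 mg/kg/hr × 107.8 kg = 226.38 mg/hr
Concentration = 823 mg ÷ 89 mL = 9.247191 mg/mL
Rate = 226.38 mg/hr ÷ 9.247191 mg/mL = 24.48095 mL/hr
Volume infused so far = 24.48095 mL/hr × 2.1 hr = 51.40999 mL
Volume remaining = 89 − 51.40999 = 37.59001 mL
New rate:
Dose = 3.4 mg/kg/hr × 107.8 kg = 366.52 mg/hr
Rate = 366.52 mg/hr ÷ 9.247191 mg/mL = 39.63582 mL/hr
Time remaining = 37.59001 mL ÷ 39.63582 mL/hr = 0.9483848 hr

0.9 hours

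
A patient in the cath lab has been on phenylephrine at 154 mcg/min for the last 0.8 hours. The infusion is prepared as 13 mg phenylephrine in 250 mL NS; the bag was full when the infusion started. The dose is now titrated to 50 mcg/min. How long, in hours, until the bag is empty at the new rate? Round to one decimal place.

Initial rate:
154 mcg/min × 60 min/hr = 9240 mcg/hr
Concentration = 13 mg ÷ 250 mL = 0.052 mg/mL = 52 mcg/mL
Rate = 9240 mcg/hr ÷ 52 mcg/mL = 177.6923 mL/hr
Volume infused so far = 177.6923 mL/hr × 0.8 hr = 142.1538 mL
Volume remaining = 250 − 142.1538 = 107.8462 mL
New rate:
50 mcg/min × 60 min/hr = 3000 mcg/hr
Rate = 3000 mcg/hr ÷ 52 mcg/mL = 57.69231 mL/hr
Time remaining = 107.8462 mL ÷ 57.69231 mL/hr = 1.869333 hr

1.9 hours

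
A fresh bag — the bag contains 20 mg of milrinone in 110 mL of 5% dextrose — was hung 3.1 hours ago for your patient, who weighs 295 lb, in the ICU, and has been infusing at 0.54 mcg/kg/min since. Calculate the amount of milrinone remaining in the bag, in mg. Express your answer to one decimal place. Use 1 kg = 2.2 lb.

6.5 mg

Weight = 295 lb ÷ 2.2 lb/kg = 134.0909 kg
Dose = 0.54 mcg/kg/min × 134.0909 kg = 72.40909 mcg/min
72.40909 mcg/min × 60 min/hr = 4344.545 mcg/hr
Concentration = 20 mg ÷ 110 mL = 0.1818182 mg/mL = 181.8182 mcg/mL
Rate = 4344.545 mcg/hr ÷ 181.8182 mcg/mL = 23.895 mL/hr
Volume infused = 23.895 mL/hr × 3.1 hr = 74.0745 mL
Volume remaining = 110 − 74.0745 = 35.9255 mL
Drug remaining = 35.9255 mL × 181.8182 mcg/mL = 6531.909 mcg = 6.531909 mg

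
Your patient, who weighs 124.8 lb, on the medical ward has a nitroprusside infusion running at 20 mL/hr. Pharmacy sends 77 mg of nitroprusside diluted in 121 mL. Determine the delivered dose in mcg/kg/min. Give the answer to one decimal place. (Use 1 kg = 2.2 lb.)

3.7 mcg/kg/min

Weight = 124.8 lb ÷ 2.2 lb/kg = 56.72727 kg
Concentration = 77 mg ÷ 121 mL = 0.6363636 mg/mL = 636.3636 mcg/mL
Drug rate = 20 mL/hr × 636.3636 mcg/mL = 12727.27 mcg/hr
12727.27 mcg/hr ÷ 60 min/hr = 212.1212 mcg/min
212.1212 mcg/min ÷ 56.72727 kg = 3.739316 mcg/kg/min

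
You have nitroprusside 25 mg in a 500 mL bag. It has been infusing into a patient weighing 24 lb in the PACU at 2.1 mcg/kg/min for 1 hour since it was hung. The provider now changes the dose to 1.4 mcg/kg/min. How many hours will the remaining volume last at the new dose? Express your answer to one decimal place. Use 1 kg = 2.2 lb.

Initial rate:
Weight = 24 lb ÷ 2.2 lb/kg = 10.90909 kg
Dose = 2.1 mcg/kg/min × 10.90909 kg = 22.90909 mcg/min
22.90909 mcg/min × 60 min/hr = 1374.545 mcg/hr
Concentration = 25 mg ÷ 500 mL = 0.05 mg/mL = 50 mcg/mL
Rate = 1374.545 mcg/hr ÷ 50 mcg/mL = 27.49091 mL/hr
Volume infused so far = 27.49091 mL/hr × 1 hr = 27.49091 mL
Volume remaining = 500 − 27.49091 = 472.5091 mL
New rate:
Dose = 1.4 mcg/kg/min × 10.90909 kg = 15.27273 mcg/min
15.27273 mcg/min × 60 min/hr = 916.3636 mcg/hr
Rate = 916.3636 mcg/hr ÷ 50 mcg/mL = 18.32727 mL/hr
Time remaining = 472.5091 mL ÷ 18.32727 mL/hr = 25.78175 hr

25.8 hours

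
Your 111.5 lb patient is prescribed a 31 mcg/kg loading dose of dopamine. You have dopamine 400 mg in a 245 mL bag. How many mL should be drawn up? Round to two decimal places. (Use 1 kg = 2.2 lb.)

0.96 mL

Weight = 111.5 lb ÷ 2.2 lb/kg = 50.68182 kg
Dose = 31 mcg/kg × 50.68182 kg = 1571.136 mcg
Concentration = 400 mg ÷ 245 mL = 1.632653 mg/mL = 1632.653 mcg/mL
Volume = 1571.136 mcg ÷ 1632.653 mcg/mL = 0.962321 mL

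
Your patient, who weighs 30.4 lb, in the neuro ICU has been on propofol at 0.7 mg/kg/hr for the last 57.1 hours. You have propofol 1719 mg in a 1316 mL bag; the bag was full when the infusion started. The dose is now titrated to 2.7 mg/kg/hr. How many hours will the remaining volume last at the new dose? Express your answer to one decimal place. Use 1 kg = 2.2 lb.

31.3 hours

Initial rate:
Weight = 30.4 lb ÷ 2.2 lb/kg = 13.81818 kg
Dose = 0.7 mg/kg/hr × 13.81818 kg = 9.672727 mg/hr
Concentration = 1719 mg ÷ 1316 mL = 1.306231 mg/mL
Rate = 9.672727 mg/hr ÷ 1.306231 mg/mL = 7.405066 mL/hr
Volume infused so far = 7.405066 mL/hr × 57.1 hr = 422.8293 mL
Volume remaining = 1316 − 422.8293 = 893.1707 mL
New rate:
Dose = 2.7 mg/kg/hr × 13.81818 kg = 37.30909 mg/hr
Rate = 37.30909 mg/hr ÷ 1.306231 mg/mL = 28.5624 mL/hr
Time remaining = 893.1707 mL ÷ 28.5624 mL/hr = 31.27086 hr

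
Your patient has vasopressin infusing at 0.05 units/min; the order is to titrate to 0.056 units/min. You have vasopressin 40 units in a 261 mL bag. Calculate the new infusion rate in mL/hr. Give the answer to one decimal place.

21.9 mL/hr

0.056 units/min × 60 min/hr = 3.36 units/hr
Concentration = 40 units ÷ 261 mL = 0.1532567 units/mL
Rate = 3.36 units/hr ÷ 0.1532567 units/mL = 21.924 mL/hr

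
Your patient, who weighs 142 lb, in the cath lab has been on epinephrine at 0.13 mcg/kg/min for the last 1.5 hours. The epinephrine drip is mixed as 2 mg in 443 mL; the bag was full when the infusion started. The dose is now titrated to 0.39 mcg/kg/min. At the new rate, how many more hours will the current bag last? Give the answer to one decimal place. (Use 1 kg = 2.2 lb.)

Initial rate:
Weight = 142 lb ÷ 2.2 lb/kg = 64.54545 kg
Dose = 0.13 mcg/kg/min × 64.54545 kg = 8.390909 mcg/min
8.390909 mcg/min × 60 min/hr = 503.4545 mcg/hr
Concentration = 2 mg ÷ 443 mL = 0.004514673 mg/mL = 4.514673 mcg/mL
Rate = 503.4545 mcg/hr ÷ 4.514673 mcg/mL = 111.5152 mL/hr
Volume infused so far = 111.5152 mL/hr × 1.5 hr = 167.2728 mL
Volume remaining = 443 − 167.2728 = 275.7272 mL
New rate:
Dose = 0.39 mcg/kg/min × 64.54545 kg = 25.17273 mcg/min
25.17273 mcg/min × 60 min/hr = 1510.364 mcg/hr
Rate = 1510.364 mcg/hr ÷ 4.514673 mcg/mL = 334.5455 mL/hr
Time remaining = 275.7272 mL ÷ 334.5455 mL/hr = 0.8241844 hr

0.8 hours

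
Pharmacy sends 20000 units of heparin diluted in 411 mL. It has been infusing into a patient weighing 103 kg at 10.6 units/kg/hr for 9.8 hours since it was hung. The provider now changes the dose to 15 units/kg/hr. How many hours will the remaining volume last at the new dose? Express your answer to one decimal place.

Initial rate:
Dose = 10.6 units/kg/hr × 103 kg = 1091.8 units/hr
Concentration = 20000 units ÷ 411 mL = 48.6618 units/mL
Rate = 1091.8 units/hr ÷ 48.6618 units/mL = 22.43649 mL/hr
Volume infused so far = 22.43649 mL/hr × 9.8 hr = 219.8776 mL
Volume remaining = 411 − 219.8776 = 191.1224 mL
New rate:
Dose = 15 units/kg/hr × 103 kg = 1545 units/hr
Rate = 1545 units/hr ÷ 48.6618 units/mL = 31.74975 mL/hr
Time remaining = 191.1224 mL ÷ 31.74975 mL/hr = 6.01965 hr

6.0 hours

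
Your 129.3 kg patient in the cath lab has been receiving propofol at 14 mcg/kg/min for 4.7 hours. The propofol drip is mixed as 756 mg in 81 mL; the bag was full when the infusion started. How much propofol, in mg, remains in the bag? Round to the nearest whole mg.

Dose = 14 mcg/kg/min × 129.3 kg = 1810.2 mcg/min
1810.2 mcg/min × 60 min/hr = 108612 mcg/hr
Concentration = 756 mg ÷ 81 mL = 9.333333 mg/mL = 9333.333 mcg/mL
Rate = 108612 mcg/hr ÷ 9333.333 mcg/mL = 11.637 mL/hr
Volume infused = 11.637 mL/hr × 4.7 hr = 54.6939 mL
Volume remaining = 81 − 54.6939 = 26.3061 mL
Drug remaining = 26.3061 mL × 9333.333 mcg/mL = 245523.6 mcg = 245.5236 mg

246 mg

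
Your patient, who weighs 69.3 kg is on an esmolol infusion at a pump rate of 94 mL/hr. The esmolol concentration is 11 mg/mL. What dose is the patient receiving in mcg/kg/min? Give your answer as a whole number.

249 mcg/kg/min

Concentration = 11 mg/mL = 11000 mcg/mL
Drug rate = 94 mL/hr × 11000 mcg/mL = 1034000 mcg/hr
1034000 mcg/hr ÷ 60 min/hr = 17233.33 mcg/min
17233.33 mcg/min ÷ 69.3 kg = 248.6772 mcg/kg/min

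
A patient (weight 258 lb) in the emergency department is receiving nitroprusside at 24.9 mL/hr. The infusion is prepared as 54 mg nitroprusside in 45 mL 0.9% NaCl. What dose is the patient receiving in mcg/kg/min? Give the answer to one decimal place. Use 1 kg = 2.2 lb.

4.2 mcg/kg/min

Weight = 258 lb ÷ 2.2 lb/kg = 117.2727 kg
Concentration = 54 mg ÷ 45 mL = 1.2 mg/mL = 1200 mcg/mL
Drug rate = 24.9 mL/hr × 1200 mcg/mL = 29880 mcg/hr
29880 mcg/hr ÷ 60 min/hr = 498 mcg/min
498 mcg/min ÷ 117.2727 kg = 4.246512 mcg/kg/min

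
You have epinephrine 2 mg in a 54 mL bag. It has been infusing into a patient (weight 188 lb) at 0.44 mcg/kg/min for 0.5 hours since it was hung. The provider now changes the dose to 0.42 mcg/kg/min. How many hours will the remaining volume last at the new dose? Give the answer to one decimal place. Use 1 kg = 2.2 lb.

Initial rate:
Weight = 188 lb ÷ 2.2 lb/kg = 85.45455 kg
Dose = 0.44 mcg/kg/min × 85.45455 kg = 37.6 mcg/min
37.6 mcg/min × 60 min/hr = 2256 mcg/hr
Concentration = 2 mg ÷ 54 mL = 0.03703704 mg/mL = 37.03704 mcg/mL
Rate = 2256 mcg/hr ÷ 37.03704 mcg/mL = 60.912 mL/hr
Volume infused so far = 60.912 mL/hr × 0.5 hr = 30.456 mL
Volume remaining = 54 − 30.456 = 23.544 mL
New rate:
Dose = 0.42 mcg/kg/min × 85.45455 kg = 35.89091 mcg/min
35.89091 mcg/min × 60 min/hr = 2153.455 mcg/hr
Rate = 2153.455 mcg/hr ÷ 37.03704 mcg/mL = 58.14327 mL/hr
Time remaining = 23.544 mL ÷ 58.14327 mL/hr = 0.4049308 hr

0.4 hours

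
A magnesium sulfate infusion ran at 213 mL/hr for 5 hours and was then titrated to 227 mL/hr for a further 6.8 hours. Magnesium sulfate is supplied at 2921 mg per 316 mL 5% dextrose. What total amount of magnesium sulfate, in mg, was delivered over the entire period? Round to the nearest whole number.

Concentration = 2921 mg ÷ 316 mL = 9.243671 mg/mL
Stage 1: 213 mL/hr × 5 hr = 1065 mL → 1065 mL × 9.243671 mg/mL = 9844.509 mg
Stage 2: 227 mL/hr × 6.8 hr = 1543.6 mL → 1543.6 mL × 9.243671 mg/mL = 14268.53 mg
Total = 9844.509 + 14268.53 = 24113.04 mg

24113 mg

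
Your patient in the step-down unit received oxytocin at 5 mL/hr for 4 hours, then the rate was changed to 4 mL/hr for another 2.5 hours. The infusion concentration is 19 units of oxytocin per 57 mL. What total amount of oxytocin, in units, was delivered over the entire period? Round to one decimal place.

Concentration = 19 units ÷ 57 mL = 0.3333333 units/mL
Stage 1: 5 mL/hr × 4 hr = 20 mL → 20 mL × 0.3333333 units/mL = 6.666667 units
Stage 2: 4 mL/hr × 2.5 hr = 10 mL → 10 mL × 0.3333333 units/mL = 3.333333 units
Total = 6.666667 + 3.333333 = 10 units

10.0 units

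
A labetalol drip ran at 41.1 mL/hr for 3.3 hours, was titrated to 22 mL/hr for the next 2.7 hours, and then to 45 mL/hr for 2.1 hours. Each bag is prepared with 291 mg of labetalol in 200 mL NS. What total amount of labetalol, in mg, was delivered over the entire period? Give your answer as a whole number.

Concentration = 291 mg ÷ 200 mL = 1.455 mg/mL
Stage 1: 41.1 mL/hr × 3.3 hr = 135.63 mL → 135.63 mL × 1.455 mg/mL = 197.3417 mg
Stage 2: 22 mL/hr × 2.7 hr = 59.4 mL → 59.4 mL × 1.455 mg/mL = 86.427 mg
Stage 3: 45 mL/hr × 2.1 hr = 94.5 mL → 94.5 mL × 1.455 mg/mL = 137.4975 mg
Total = 197.3417 + 86.427 + 137.4975 = 421.2661 mg

421 mg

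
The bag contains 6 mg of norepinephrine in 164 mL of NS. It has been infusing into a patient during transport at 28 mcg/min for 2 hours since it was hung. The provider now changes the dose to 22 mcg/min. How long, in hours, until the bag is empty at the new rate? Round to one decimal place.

2.0 hours

Initial rate:
28 mcg/min × 60 min/hr = 1680 mcg/hr
Concentration = 6 mg ÷ 164 mL = 0.03658537 mg/mL = 36.58537 mcg/mL
Rate = 1680 mcg/hr ÷ 36.58537 mcg/mL = 45.92 mL/hr
Volume infused so far = 45.92 mL/hr × 2 hr = 91.84 mL
Volume remaining = 164 − 91.84 = 72.16 mL
New rate:
22 mcg/min × 60 min/hr = 1320 mcg/hr
Rate = 1320 mcg/hr ÷ 36.58537 mcg/mL = 36.08 mL/hr
Time remaining = 72.16 mL ÷ 36.08 mL/hr = 2 hr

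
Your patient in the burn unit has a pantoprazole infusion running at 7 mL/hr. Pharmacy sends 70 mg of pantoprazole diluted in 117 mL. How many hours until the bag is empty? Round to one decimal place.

Duration = 117 mL ÷ 7 mL/hr = 16.71429 hr

16.7 hours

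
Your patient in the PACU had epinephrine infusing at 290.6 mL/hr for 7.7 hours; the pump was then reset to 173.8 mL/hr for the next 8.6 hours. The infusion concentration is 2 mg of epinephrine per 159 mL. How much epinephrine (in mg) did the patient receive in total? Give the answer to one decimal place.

Concentration = 2 mg ÷ 159 mL = 0.01257862 mg/mL
Stage 1: 290.6 mL/hr × 7.7 hr = 2237.62 mL → 2237.62 mL × 0.01257862 mg/mL = 28.14616 mg
Stage 2: 173.8 mL/hr × 8.6 hr = 1494.68 mL → 1494.68 mL × 0.01257862 mg/mL = 18.80101 mg
Total = 28.14616 + 18.80101 = 46.94717 mg

46.9 mg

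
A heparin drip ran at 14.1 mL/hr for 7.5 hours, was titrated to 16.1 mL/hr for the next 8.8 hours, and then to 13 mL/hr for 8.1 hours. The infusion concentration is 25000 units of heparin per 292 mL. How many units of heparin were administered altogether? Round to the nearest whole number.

Concentration = 25000 units ÷ 292 mL = 85.61644 units/mL
Stage 1: 14.1 mL/hr × 7.5 hr = 105.75 mL → 105.75 mL × 85.61644 units/mL = 9053.938 units
Stage 2: 16.1 mL/hr × 8.8 hr = 141.68 mL → 141.68 mL × 85.61644 units/mL = 12130.14 units
Stage 3: 13 mL/hr × 8.1 hr = 105.3 mL → 105.3 mL × 85.61644 units/mL = 9015.411 units
Total = 9053.938 + 12130.14 + 9015.411 = 30199.49 units

30199 units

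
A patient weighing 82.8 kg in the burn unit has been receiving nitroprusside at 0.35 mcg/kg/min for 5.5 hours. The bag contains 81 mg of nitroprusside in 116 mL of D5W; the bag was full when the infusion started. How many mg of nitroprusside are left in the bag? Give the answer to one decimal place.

Dose = 0.35 mcg/kg/min × 82.8 kg = 28.98 mcg/min
28.98 mcg/min × 60 min/hr = 1738.8 mcg/hr
Concentration = 81 mg ÷ 116 mL = 0.6982759 mg/mL = 698.2759 mcg/mL
Rate = 1738.8 mcg/hr ÷ 698.2759 mcg/mL = 2.490133 mL/hr
Volume infused = 2.490133 mL/hr × 5.5 hr = 13.69573 mL
Volume remaining = 116 − 13.69573 = 102.3043 mL
Drug remaining = 102.3043 mL × 698.2759 mcg/mL = 71436.6 mcg = 71.4366 mg

71.4 mg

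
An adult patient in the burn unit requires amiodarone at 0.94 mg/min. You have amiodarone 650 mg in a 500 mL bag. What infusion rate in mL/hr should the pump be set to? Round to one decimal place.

43.4 mL/hr

0.94 mg/min × 60 min/hr = 56.4 mg/hr
Concentration = 650 mg ÷ 500 mL = 1.3 mg/mL
Rate = 56.4 mg/hr ÷ 1.3 mg/mL = 43.38462 mL/hr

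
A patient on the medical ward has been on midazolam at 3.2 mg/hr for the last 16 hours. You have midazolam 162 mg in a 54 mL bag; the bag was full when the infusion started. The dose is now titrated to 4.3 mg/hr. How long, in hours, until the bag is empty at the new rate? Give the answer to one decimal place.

Initial rate:
Concentration = 162 mg ÷ 54 mL = 3 mg/mL
Rate = 3.2 mg/hr ÷ 3 mg/mL = 1.066667 mL/hr
Volume infused so far = 1.066667 mL/hr × 16 hr = 17.06667 mL
Volume remaining = 54 − 17.06667 = 36.93333 mL
New rate:
Rate = 4.3 mg/hr ÷ 3 mg/mL = 1.433333 mL/hr
Time remaining = 36.93333 mL ÷ 1.433333 mL/hr = 25.76744 hr

25.8 hours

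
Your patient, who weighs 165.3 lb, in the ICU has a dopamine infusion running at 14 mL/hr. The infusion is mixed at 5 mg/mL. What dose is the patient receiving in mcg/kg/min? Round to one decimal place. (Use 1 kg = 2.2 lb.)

15.5 mcg/kg/min

Weight = 165.3 lb ÷ 2.2 lb/kg = 75.13636 kg
Concentration = 5 mg/mL = 5000 mcg/mL
Drug rate = 14 mL/hr × 5000 mcg/mL = 70000 mcg/hr
70000 mcg/hr ÷ 60 min/hr = 1166.667 mcg/min
1166.667 mcg/min ÷ 75.13636 kg = 15.52732 mcg/kg/min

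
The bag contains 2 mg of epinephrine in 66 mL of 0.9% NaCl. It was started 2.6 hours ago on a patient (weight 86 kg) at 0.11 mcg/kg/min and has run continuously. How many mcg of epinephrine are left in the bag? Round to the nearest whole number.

Dose = 0.11 mcg/kg/min × 86 kg = 9.46 mcg/min
9.46 mcg/min × 60 min/hr = 567.6 mcg/hr
Concentration = 2 mg ÷ 66 mL = 0.03030303 mg/mL = 30.30303 mcg/mL
Rate = 567.6 mcg/hr ÷ 30.30303 mcg/mL = 18.7308 mL/hr
Volume infused = 18.7308 mL/hr × 2.6 hr = 48.70008 mL
Volume remaining = 66 − 48.70008 = 17.29992 mL
Drug remaining = 17.29992 mL × 30.30303 mcg/mL = 524.24 mcg

524 mcg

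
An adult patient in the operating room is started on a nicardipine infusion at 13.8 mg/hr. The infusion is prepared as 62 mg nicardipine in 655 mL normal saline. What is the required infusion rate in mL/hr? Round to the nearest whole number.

146 mL/hr

Concentration = 62 mg ÷ 655 mL = 0.09465649 mg/mL
Rate = 13.8 mg/hr ÷ 0.09465649 mg/mL = 145.7903 mL/hr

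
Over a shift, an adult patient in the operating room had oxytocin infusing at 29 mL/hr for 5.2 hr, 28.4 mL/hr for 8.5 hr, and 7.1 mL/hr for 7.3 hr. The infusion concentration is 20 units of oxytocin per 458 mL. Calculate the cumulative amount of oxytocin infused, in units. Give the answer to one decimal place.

Concentration = 20 units ÷ 458 mL = 0.04366812 units/mL
Stage 1: 29 mL/hr × 5.2 hr = 150.8 mL → 150.8 mL × 0.04366812 units/mL = 6.585153 units
Stage 2: 28.4 mL/hr × 8.5 hr = 241.4 mL → 241.4 mL × 0.04366812 units/mL = 10.54148 units
Stage 3: 7.1 mL/hr × 7.3 hr = 51.83 mL → 51.83 mL × 0.04366812 units/mL = 2.263319 units
Total = 6.585153 + 10.54148 + 2.263319 = 19.38996 units

19.4 units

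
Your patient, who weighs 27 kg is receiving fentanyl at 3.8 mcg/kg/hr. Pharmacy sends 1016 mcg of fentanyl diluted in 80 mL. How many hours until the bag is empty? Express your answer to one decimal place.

9.9 hours

Dose = 3.8 mcg/kg/hr × 27 kg = 102.6 mcg/hr
Concentration = 1016 mcg ÷ 80 mL = 12.7 mcg/mL
Rate = 102.6 mcg/hr ÷ 12.7 mcg/mL = 8.07874 mL/hr
Duration = 80 mL ÷ 8.07874 mL/hr = 9.902534 hr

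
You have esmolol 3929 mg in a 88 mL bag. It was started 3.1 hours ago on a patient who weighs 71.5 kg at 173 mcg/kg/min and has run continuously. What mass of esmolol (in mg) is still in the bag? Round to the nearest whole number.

1628 mg

Dose = 173 mcg/kg/min × 71.5 kg = 12369.5 mcg/min
12369.5 mcg/min × 60 min/hr = 742170 mcg/hr
Concentration = 3929 mg ÷ 88 mL = 44.64773 mg/mL = 44647.73 mcg/mL
Rate = 742170 mcg/hr ÷ 44647.73 mcg/mL = 16.62279 mL/hr
Volume infused = 16.62279 mL/hr × 3.1 hr = 51.53066 mL
Volume remaining = 88 − 51.53066 = 36.46934 mL
Drug remaining = 36.46934 mL × 44647.73 mcg/mL = 1628273 mcg = 1628.273 mg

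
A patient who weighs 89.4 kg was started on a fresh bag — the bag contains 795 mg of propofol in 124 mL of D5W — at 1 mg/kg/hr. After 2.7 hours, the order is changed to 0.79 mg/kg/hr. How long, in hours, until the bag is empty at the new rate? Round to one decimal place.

7.8 hours

Initial rate:
Dose = 1 mg/kg/hr × 89.4 kg = 89.4 mg/hr
Concentration = 795 mg ÷ 124 mL = 6.41129 mg/mL
Rate = 89.4 mg/hr ÷ 6.41129 mg/mL = 13.94415 mL/hr
Volume infused so far = 13.94415 mL/hr × 2.7 hr = 37.64921 mL
Volume remaining = 124 − 37.64921 = 86.35079 mL
New rate:
Dose = 0.79 mg/kg/hr × 89.4 kg = 70.626 mg/hr
Rate = 70.626 mg/hr ÷ 6.41129 mg/mL = 11.01588 mL/hr
Time remaining = 86.35079 mL ÷ 11.01588 mL/hr = 7.838756 hr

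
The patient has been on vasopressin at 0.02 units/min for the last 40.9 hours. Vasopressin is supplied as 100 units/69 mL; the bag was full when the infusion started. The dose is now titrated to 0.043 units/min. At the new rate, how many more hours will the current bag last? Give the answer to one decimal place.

19.7 hours

Initial rate:
0.02 units/min × 60 min/hr = 1.2 units/hr
Concentration = 100 units ÷ 69 mL = 1.449275 units/mL
Rate = 1.2 units/hr ÷ 1.449275 units/mL = 0.828 mL/hr
Volume infused so far = 0.828 mL/hr × 40.9 hr = 33.8652 mL
Volume remaining = 69 − 33.8652 = 35.1348 mL
New rate:
0.043 units/min × 60 min/hr = 2.58 units/hr
Rate = 2.58 units/hr ÷ 1.449275 units/mL = 1.7802 mL/hr
Time remaining = 35.1348 mL ÷ 1.7802 mL/hr = 19.73643 hr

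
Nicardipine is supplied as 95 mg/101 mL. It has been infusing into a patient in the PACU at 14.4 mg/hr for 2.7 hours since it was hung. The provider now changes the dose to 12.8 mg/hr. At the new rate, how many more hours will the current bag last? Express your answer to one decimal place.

4.4 hours

Initial rate:
Concentration = 95 mg ÷ 101 mL = 0.9405941 mg/mL
Rate = 14.4 mg/hr ÷ 0.9405941 mg/mL = 15.30947 mL/hr
Volume infused so far = 15.30947 mL/hr × 2.7 hr = 41.33558 mL
Volume remaining = 101 − 41.33558 = 59.66442 mL
New rate:
Rate = 12.8 mg/hr ÷ 0.9405941 mg/mL = 13.60842 mL/hr
Time remaining = 59.66442 mL ÷ 13.60842 mL/hr = 4.384375 hr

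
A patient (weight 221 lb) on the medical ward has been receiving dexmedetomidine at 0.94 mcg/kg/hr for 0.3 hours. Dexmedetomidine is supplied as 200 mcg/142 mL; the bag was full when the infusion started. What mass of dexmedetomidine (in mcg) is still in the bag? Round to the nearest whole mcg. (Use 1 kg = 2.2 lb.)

172 mcg

Weight = 221 lb ÷ 2.2 lb/kg = 100.4545 kg
Dose = 0.94 mcg/kg/hr × 100.4545 kg = 94.42727 mcg/hr
Concentration = 200 mcg ÷ 142 mL = 1.408451 mcg/mL
Rate = 94.42727 mcg/hr ÷ 1.408451 mcg/mL = 67.04336 mL/hr
Volume infused = 67.04336 mL/hr × 0.3 hr = 20.11301 mL
Volume remaining = 142 − 20.11301 = 121.887 mL
Drug remaining = 121.887 mL × 1.408451 mcg/mL = 171.6718 mcg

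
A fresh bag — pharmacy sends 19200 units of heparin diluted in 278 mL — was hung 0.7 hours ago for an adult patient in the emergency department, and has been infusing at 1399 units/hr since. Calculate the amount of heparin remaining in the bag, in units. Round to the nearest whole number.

18221 units

Concentration = 19200 units ÷ 278 mL = 69.06475 units/mL
Rate = 1399 units/hr ÷ 69.06475 units/mL = 20.25635 mL/hr
Volume infused = 20.25635 mL/hr × 0.7 hr = 14.17945 mL
Volume remaining = 278 − 14.17945 = 263.8206 mL
Drug remaining = 263.8206 mL × 69.06475 units/mL = 18220.7 units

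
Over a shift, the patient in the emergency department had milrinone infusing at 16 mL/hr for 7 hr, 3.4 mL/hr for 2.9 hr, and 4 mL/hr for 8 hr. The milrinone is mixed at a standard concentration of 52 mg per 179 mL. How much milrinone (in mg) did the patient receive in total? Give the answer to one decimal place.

44.7 mg

Concentration = 52 mg ÷ 179 mL = 0.2905028 mg/mL
Stage 1: 16 mL/hr × 7 hr = 112 mL → 112 mL × 0.2905028 mg/mL = 32.53631 mg
Stage 2: 3.4 mL/hr × 2.9 hr = 9.86 mL → 9.86 mL × 0.2905028 mg/mL = 2.864358 mg
Stage 3: 4 mL/hr × 8 hr = 32 mL → 32 mL × 0.2905028 mg/mL = 9.296089 mg
Total = 32.53631 + 2.864358 + 9.296089 = 44.69676 mg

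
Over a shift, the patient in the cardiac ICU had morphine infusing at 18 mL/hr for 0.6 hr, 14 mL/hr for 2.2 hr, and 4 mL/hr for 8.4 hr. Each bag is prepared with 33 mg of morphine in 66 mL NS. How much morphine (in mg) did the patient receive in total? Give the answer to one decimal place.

37.6 mg

Concentration = 33 mg ÷ 66 mL = 0.5 mg/mL
Stage 1: 18 mL/hr × 0.6 hr = 10.8 mL → 10.8 mL × 0.5 mg/mL = 5.4 mg
Stage 2: 14 mL/hr × 2.2 hr = 30.8 mL → 30.8 mL × 0.5 mg/mL = 15.4 mg
Stage 3: 4 mL/hr × 8.4 hr = 33.6 mL → 33.6 mL × 0.5 mg/mL = 16.8 mg
Total = 5.4 + 15.4 + 16.8 = 37.6 mg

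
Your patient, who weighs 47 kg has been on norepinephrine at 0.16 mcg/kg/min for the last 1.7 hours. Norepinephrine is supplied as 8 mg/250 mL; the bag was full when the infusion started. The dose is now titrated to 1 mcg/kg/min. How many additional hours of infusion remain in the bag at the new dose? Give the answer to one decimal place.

2.6 hours

Initial rate:
Dose = 0.16 mcg/kg/min × 47 kg = 7.52 mcg/min
7.52 mcg/min × 60 min/hr = 451.2 mcg/hr
Concentration = 8 mg ÷ 250 mL = 0.032 mg/mL = 32 mcg/mL
Rate = 451.2 mcg/hr ÷ 32 mcg/mL = 14.1 mL/hr
Volume infused so far = 14.1 mL/hr × 1.7 hr = 23.97 mL
Volume remaining = 250 − 23.97 = 226.03 mL
New rate:
Dose = 1 mcg/kg/min × 47 kg = 47 mcg/min
47 mcg/min × 60 min/hr = 2820 mcg/hr
Rate = 2820 mcg/hr ÷ 32 mcg/mL = 88.125 mL/hr
Time remaining = 226.03 mL ÷ 88.125 mL/hr = 2.564879 hr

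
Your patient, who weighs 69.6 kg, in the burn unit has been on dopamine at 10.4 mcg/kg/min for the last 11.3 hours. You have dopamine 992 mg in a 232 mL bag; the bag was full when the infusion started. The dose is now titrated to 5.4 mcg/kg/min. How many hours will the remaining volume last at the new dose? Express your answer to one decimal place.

22.2 hours

Initial rate:
Dose = 10.4 mcg/kg/min × 69.6 kg = 723.84 mcg/min
723.84 mcg/min × 60 min/hr = 43430.4 mcg/hr
Concentration = 992 mg ÷ 232 mL = 4.275862 mg/mL = 4275.862 mcg/mL
Rate = 43430.4 mcg/hr ÷ 4275.862 mcg/mL = 10.15711 mL/hr
Volume infused so far = 10.15711 mL/hr × 11.3 hr = 114.7753 mL
Volume remaining = 232 − 114.7753 = 117.2247 mL
New rate:
Dose = 5.4 mcg/kg/min × 69.6 kg = 375.84 mcg/min
375.84 mcg/min × 60 min/hr = 22550.4 mcg/hr
Rate = 22550.4 mcg/hr ÷ 4275.862 mcg/mL = 5.273884 mL/hr
Time remaining = 117.2247 mL ÷ 5.273884 mL/hr = 22.22739 hr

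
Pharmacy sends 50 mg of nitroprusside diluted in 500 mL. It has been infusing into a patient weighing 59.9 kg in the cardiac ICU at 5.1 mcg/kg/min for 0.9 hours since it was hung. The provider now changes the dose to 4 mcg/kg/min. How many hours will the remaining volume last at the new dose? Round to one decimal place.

2.3 hours

Initial rate:
Dose = 5.1 mcg/kg/min × 59.9 kg = 305.49 mcg/min
305.49 mcg/min × 60 min/hr = 18329.4 mcg/hr
Concentration = 50 mg ÷ 500 mL = 0.1 mg/mL = 100 mcg/mL
Rate = 18329.4 mcg/hr ÷ 100 mcg/mL = 183.294 mL/hr
Volume infused so far = 183.294 mL/hr × 0.9 hr = 164.9646 mL
Volume remaining = 500 − 164.9646 = 335.0354 mL
New rate:
Dose = 4 mcg/kg/min × 59.9 kg = 239.6 mcg/min
239.6 mcg/min × 60 min/hr = 14376 mcg/hr
Rate = 14376 mcg/hr ÷ 100 mcg/mL = 143.76 mL/hr
Time remaining = 335.0354 mL ÷ 143.76 mL/hr = 2.330519 hr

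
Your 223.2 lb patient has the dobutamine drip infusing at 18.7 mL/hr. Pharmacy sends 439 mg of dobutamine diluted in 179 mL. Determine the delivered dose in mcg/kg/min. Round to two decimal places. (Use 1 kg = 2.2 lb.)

7.53 mcg/kg/min

Weight = 223.2 lb ÷ 2.2 lb/kg = 101.4545 kg
Concentration = 439 mg ÷ 179 mL = 2.452514 mg/mL = 2452.514 mcg/mL
Drug rate = 18.7 mL/hr × 2452.514 mcg/mL = 45862.01 mcg/hr
45862.01 mcg/hr ÷ 60 min/hr = 764.3669 mcg/min
764.3669 mcg/min ÷ 101.4545 kg = 7.534082 mcg/kg/min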